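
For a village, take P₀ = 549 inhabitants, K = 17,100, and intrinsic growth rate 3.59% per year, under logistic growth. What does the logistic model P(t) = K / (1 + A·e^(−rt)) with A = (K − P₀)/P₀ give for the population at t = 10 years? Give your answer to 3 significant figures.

≈ 775 inhabitants

A = (17100 − 549)/549 = 30.14754
P(10) = 17100 / (1 + 30.14754·e^(−0.0359·10)) = 17100 / (1 + 30.14754·0.698374)
= 17100 / 22.05427 ≈ 775.36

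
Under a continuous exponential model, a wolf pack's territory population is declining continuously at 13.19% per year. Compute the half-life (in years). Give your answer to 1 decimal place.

half-life ≈ 5.3 years

half-life = ln(2) / |r| = 0.69315 / 0.1319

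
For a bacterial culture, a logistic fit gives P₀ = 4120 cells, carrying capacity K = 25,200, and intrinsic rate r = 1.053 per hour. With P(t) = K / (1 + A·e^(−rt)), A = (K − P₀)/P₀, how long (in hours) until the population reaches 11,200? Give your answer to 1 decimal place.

A = (25200 − 4120)/4120 = 5.1165
11200 = 25200/(1 + 5.1165·e^(−1.053t)) → 1 + 5.1165·e^(−1.053t) = 2.25
e^(−1.053t) = 0.244307 → t = ln(4.0932)/1.053 = 1.40933/1.053

t ≈ 1.3 hours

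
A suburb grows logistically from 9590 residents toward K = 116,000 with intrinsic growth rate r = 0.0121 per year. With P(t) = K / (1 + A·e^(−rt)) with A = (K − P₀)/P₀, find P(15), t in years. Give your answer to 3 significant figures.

≈ 11,300 residents

A = (116000 − 9590)/9590 = 11.09593
P(15) = 116000 / (1 + 11.09593·e^(−0.0121·15)) = 116000 / (1 + 11.09593·0.834018)
= 116000 / 10.25421 ≈ 11312.43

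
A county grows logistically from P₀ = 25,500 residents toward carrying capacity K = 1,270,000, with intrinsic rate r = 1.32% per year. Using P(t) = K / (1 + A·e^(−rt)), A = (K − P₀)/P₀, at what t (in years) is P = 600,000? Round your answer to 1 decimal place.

A = (1270000 − 25500)/25500 = 48.80392
600000 = 1270000/(1 + 48.80392·e^(−0.0132t)) → 1 + 48.80392·e^(−0.0132t) = 2.11667
e^(−0.0132t) = 0.022881 → t = ln(43.705)/0.0132 = 3.77746/0.0132

t ≈ 286.2 years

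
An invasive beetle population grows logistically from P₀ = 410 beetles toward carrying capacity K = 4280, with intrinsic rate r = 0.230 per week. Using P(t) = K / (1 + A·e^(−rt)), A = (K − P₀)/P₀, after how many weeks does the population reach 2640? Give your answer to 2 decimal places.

t ≈ 11.83 weeks

A = (4280 − 410)/410 = 9.43902
2640 = 4280/(1 + 9.43902·e^(−0.23t)) → 1 + 9.43902·e^(−0.23t) = 1.62121
e^(−0.23t) = 0.065813 → t = ln(15.19453)/0.23 = 2.72094/0.23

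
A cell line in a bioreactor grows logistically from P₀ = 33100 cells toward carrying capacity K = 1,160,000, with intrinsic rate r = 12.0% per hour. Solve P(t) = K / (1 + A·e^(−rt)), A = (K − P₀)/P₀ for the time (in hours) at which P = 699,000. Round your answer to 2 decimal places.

A = (1160000 − 33100)/33100 = 34.04532
699000 = 1160000/(1 + 34.04532·e^(−0.12t)) → 1 + 34.04532·e^(−0.12t) = 1.65951
e^(−0.12t) = 0.019372 → t = ln(51.62186)/0.12 = 3.94395/0.12

t ≈ 32.87 hours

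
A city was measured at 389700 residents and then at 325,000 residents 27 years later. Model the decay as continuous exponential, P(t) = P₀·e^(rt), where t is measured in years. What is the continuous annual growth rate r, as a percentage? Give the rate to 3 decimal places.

325000 = 389700 · e^(r·27)
e^(27r) = 325000/389700 = 0.83397
r = ln(0.83397) / 27 = -0.18155 / 27

r ≈ -0.672% per year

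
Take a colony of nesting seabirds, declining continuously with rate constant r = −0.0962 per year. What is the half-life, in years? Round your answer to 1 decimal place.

half-life ≈ 7.2 years

half-life = ln(2) / |r| = 0.69315 / 0.0962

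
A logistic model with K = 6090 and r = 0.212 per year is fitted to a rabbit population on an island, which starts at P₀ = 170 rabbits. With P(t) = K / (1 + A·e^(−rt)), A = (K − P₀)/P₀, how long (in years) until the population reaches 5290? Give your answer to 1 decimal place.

t ≈ 25.7 years

A = (6090 − 170)/170 = 34.82353
5290 = 6090/(1 + 34.82353·e^(−0.212t)) → 1 + 34.82353·e^(−0.212t) = 1.15123
e^(−0.212t) = 0.004343 → t = ln(230.27059)/0.212 = 5.43926/0.212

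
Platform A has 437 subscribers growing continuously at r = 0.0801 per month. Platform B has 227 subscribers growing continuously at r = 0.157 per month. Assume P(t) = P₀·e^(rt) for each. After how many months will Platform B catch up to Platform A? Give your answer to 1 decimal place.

437·e^(0.0801t) = 227·e^(0.157t)
437/227 = e^((0.157 − 0.0801)t) → ln(1.92511) = 0.0769·t
t = 0.65498 / 0.0769

t ≈ 8.5 months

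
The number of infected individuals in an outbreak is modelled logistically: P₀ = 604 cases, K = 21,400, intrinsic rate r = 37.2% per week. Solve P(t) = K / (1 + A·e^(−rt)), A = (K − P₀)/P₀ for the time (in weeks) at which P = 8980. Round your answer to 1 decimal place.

t ≈ 8.6 weeks

A = (21400 − 604)/604 = 34.43046
8980 = 21400/(1 + 34.43046·e^(−0.372t)) → 1 + 34.43046·e^(−0.372t) = 2.38307
e^(−0.372t) = 0.04017 → t = ln(24.89417)/0.372 = 3.21463/0.372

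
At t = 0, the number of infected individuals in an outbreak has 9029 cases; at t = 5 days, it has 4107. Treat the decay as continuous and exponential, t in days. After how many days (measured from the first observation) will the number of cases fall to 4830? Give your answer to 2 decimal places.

r = ln(4107/9029) / 5 ≈ -0.15755 per day
t = ln(4830/9029) / r = -0.6256 / -0.15755 ≈ 3.971

t ≈ 3.97 days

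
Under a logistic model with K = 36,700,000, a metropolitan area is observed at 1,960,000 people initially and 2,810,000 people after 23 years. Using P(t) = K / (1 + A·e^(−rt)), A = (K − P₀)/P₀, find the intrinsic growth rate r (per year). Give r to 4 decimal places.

A = (36700000 − 1960000)/1960000 = 17.72449
2810000 = 36700000/(1 + 17.72449·e^(−r·23)) → e^(−23r) = (13.0605 − 1)/17.72449 = 0.680443
r = −ln(0.680443)/23 = 0.38501/23

r ≈ 0.0167 per year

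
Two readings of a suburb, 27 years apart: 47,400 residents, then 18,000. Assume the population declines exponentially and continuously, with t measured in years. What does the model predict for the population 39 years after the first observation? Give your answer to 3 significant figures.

≈ 11,700 residents

r = ln(18000/47400) / 27 ≈ -0.035861 per year
P(39) = 47400 · e^(-0.035861·39) = 47400 · 0.24695 ≈ 11705.26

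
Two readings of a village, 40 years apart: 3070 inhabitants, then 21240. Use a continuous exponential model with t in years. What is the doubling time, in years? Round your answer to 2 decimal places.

doubling time ≈ 14.33 years

r = ln(21240/3070) / 40 = ln(6.91857) / 40 ≈ 0.048355 per year
doubling time = ln 2 / |r| = 0.69315 / 0.048355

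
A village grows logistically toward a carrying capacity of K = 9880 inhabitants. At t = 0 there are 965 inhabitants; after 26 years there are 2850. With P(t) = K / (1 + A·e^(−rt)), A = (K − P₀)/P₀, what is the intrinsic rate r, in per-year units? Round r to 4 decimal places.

A = (9880 − 965)/965 = 9.23834
2850 = 9880/(1 + 9.23834·e^(−r·26)) → e^(−26r) = (3.46667 − 1)/9.23834 = 0.267003
r = −ln(0.267003)/26 = 1.32049/26

r ≈ 0.0508 per year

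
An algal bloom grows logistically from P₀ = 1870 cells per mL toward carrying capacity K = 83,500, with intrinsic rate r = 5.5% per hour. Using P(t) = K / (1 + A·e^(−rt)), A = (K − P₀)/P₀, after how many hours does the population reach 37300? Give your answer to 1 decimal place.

t ≈ 64.8 hours

A = (83500 − 1870)/1870 = 43.65241
37300 = 83500/(1 + 43.65241·e^(−0.055t)) → 1 + 43.65241·e^(−0.055t) = 2.23861
e^(−0.055t) = 0.028374 → t = ln(35.24318)/0.055 = 3.56227/0.055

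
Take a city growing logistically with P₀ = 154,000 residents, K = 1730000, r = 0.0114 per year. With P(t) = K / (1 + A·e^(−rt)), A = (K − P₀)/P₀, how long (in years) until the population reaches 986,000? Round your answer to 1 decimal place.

t ≈ 228.7 years

A = (1730000 − 154000)/154000 = 10.23377
986000 = 1730000/(1 + 10.23377·e^(−0.0114t)) → 1 + 10.23377·e^(−0.0114t) = 1.75456
e^(−0.0114t) = 0.073733 → t = ln(13.56249)/0.0114 = 2.60731/0.0114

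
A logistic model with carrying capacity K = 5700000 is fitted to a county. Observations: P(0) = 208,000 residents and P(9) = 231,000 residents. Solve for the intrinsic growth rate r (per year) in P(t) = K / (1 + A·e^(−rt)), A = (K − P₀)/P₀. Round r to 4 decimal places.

A = (5700000 − 208000)/208000 = 26.40385
231000 = 5700000/(1 + 26.40385·e^(−r·9)) → e^(−9r) = (24.67532 − 1)/26.40385 = 0.896662
r = −ln(0.896662)/9 = 0.10908/9

r ≈ 0.0121 per year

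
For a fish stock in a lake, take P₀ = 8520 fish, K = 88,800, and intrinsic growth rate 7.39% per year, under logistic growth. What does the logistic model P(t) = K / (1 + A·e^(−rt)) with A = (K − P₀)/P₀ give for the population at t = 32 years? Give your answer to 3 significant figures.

A = (88800 − 8520)/8520 = 9.42254
P(32) = 88800 / (1 + 9.42254·e^(−0.0739·32)) = 88800 / (1 + 9.42254·0.093968)
= 88800 / 1.88542 ≈ 47098.32

≈ 47,100 fish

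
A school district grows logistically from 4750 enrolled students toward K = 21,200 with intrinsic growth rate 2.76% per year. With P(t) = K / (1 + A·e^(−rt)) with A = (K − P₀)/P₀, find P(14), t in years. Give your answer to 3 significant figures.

A = (21200 − 4750)/4750 = 3.46316
P(14) = 21200 / (1 + 3.46316·e^(−0.0276·14)) = 21200 / (1 + 3.46316·0.679499)
= 21200 / 3.35321 ≈ 6322.3

≈ 6,320 enrolled students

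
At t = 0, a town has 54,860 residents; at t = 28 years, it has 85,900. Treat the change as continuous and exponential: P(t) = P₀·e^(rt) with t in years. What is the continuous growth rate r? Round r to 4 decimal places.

r ≈ 0.0160 per year

85900 = 54860 · e^(r·28)
e^(28r) = 85900/54860 = 1.5658
r = ln(1.5658) / 28 = 0.4484 / 28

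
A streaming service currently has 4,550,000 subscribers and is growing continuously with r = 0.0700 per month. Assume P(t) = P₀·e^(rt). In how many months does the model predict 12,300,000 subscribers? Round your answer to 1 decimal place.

12300000 = 4550000 · e^(0.07·t)
t = ln(12300000/4550000) / 0.07 = ln(2.7033) / 0.07 = 0.99447 / 0.07

t ≈ 14.2 months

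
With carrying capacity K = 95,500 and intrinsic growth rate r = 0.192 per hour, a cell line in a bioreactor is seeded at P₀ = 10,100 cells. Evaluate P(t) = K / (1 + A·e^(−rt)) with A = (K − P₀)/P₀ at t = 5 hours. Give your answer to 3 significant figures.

≈ 22,500 cells

A = (95500 − 10100)/10100 = 8.45545
P(5) = 95500 / (1 + 8.45545·e^(−0.192·5)) = 95500 / (1 + 8.45545·0.382893)
= 95500 / 4.23753 ≈ 22536.71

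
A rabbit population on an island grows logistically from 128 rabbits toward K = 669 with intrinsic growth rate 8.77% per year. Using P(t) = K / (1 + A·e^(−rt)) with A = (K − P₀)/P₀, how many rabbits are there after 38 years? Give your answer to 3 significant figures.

≈ 581 rabbits

A = (669 − 128)/128 = 4.22656
P(38) = 669 / (1 + 4.22656·e^(−0.0877·38)) = 669 / (1 + 4.22656·0.0357)
= 669 / 1.15089 ≈ 581.29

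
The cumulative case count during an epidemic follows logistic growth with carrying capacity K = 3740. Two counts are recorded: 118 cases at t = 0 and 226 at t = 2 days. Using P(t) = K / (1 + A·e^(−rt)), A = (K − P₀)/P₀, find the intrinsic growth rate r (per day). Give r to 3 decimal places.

r ≈ 0.340 per day

A = (3740 − 118)/118 = 30.69492
226 = 3740/(1 + 30.69492·e^(−r·2)) → e^(−2r) = (16.54867 − 1)/30.69492 = 0.506555
r = −ln(0.506555)/2 = 0.68012/2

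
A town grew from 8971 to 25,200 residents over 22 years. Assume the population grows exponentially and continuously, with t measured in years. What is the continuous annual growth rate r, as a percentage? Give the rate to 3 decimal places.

r ≈ 4.695% per year

25200 = 8971 · e^(r·22)
e^(22r) = 25200/8971 = 2.80905
r = ln(2.80905) / 22 = 1.03285 / 22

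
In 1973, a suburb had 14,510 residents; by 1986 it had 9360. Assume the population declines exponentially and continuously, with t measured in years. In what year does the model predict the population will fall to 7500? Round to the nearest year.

r = ln(9360/14510) / 13 = -0.43839/13 ≈ -0.033723 per year
t = ln(7500/14510) / r = -0.65994/-0.033723 ≈ 19.57 years after 1973

year 1993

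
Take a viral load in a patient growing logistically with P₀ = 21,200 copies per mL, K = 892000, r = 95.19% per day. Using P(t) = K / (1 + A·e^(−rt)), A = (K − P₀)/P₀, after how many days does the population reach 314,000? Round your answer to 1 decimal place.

t ≈ 3.3 days

A = (892000 − 21200)/21200 = 41.07547
314000 = 892000/(1 + 41.07547·e^(−0.9519t)) → 1 + 41.07547·e^(−0.9519t) = 2.84076
e^(−0.9519t) = 0.044814 → t = ln(22.31436)/0.9519 = 3.10523/0.9519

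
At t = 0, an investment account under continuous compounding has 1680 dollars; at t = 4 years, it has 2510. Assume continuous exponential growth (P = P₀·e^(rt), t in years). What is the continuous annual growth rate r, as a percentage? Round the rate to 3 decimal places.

r ≈ 10.037% per year

2510 = 1680 · e^(r·4)
e^(4r) = 2510/1680 = 1.49405
r = ln(1.49405) / 4 = 0.40149 / 4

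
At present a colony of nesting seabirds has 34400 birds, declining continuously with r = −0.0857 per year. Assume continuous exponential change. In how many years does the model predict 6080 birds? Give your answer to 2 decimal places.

t ≈ 20.22 years

6080 = 34400 · e^(-0.0857·t)
t = ln(6080/34400) / -0.0857 = ln(0.17674) / -0.0857 = -1.73305 / -0.0857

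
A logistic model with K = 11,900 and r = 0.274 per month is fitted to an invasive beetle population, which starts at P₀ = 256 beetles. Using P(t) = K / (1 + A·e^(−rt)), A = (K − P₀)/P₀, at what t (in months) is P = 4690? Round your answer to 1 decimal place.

t ≈ 12.4 months

A = (11900 − 256)/256 = 45.48438
4690 = 11900/(1 + 45.48438·e^(−0.274t)) → 1 + 45.48438·e^(−0.274t) = 2.53731
e^(−0.274t) = 0.033799 → t = ln(29.58692)/0.274 = 3.38733/0.274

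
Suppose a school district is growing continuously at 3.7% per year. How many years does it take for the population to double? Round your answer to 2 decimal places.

doubling time ≈ 18.73 years

doubling time = ln(2) / |r| = 0.69315 / 0.037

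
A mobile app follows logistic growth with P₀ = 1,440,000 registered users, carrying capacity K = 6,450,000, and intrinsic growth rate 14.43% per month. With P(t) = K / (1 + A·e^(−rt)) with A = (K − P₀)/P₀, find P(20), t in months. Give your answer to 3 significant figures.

≈ 5,400,000 registered users

A = (6450000 − 1440000)/1440000 = 3.47917
P(20) = 6450000 / (1 + 3.47917·e^(−0.1443·20)) = 6450000 / (1 + 3.47917·0.055799)
= 6450000 / 1.19413 ≈ 5401404.36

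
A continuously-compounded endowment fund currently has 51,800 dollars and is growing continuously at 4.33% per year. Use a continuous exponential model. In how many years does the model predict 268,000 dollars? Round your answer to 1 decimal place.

t ≈ 38.0 years

268000 = 51800 · e^(0.0433·t)
t = ln(268000/51800) / 0.0433 = ln(5.17375) / 0.0433 = 1.6436 / 0.0433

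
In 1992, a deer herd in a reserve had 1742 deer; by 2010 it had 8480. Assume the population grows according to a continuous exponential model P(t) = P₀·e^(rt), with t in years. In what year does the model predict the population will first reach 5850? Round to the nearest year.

year 2006

r = ln(8480/1742) / 18 = 1.58268/18 ≈ 0.087926 per year
t = ln(5850/1742) / r = 1.21141/0.087926 ≈ 13.78 years after 1992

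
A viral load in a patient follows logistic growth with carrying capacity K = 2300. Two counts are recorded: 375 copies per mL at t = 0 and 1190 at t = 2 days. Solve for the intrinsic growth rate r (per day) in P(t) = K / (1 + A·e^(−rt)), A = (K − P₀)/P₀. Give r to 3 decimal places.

A = (2300 − 375)/375 = 5.13333
1190 = 2300/(1 + 5.13333·e^(−r·2)) → e^(−2r) = (1.93277 − 1)/5.13333 = 0.181709
r = −ln(0.181709)/2 = 1.70535/2

r ≈ 0.853 per day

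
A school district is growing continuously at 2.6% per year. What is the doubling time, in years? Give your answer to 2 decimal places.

doubling time = ln(2) / |r| = 0.69315 / 0.026

doubling time ≈ 26.66 years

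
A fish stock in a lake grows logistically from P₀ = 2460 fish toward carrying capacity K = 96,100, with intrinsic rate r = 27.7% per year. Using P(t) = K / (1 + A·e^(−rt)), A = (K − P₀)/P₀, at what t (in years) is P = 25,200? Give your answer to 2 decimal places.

A = (96100 − 2460)/2460 = 38.06504
25200 = 96100/(1 + 38.06504·e^(−0.277t)) → 1 + 38.06504·e^(−0.277t) = 3.81349
e^(−0.277t) = 0.073913 → t = ln(13.52946)/0.277 = 2.60487/0.277

t ≈ 9.40 years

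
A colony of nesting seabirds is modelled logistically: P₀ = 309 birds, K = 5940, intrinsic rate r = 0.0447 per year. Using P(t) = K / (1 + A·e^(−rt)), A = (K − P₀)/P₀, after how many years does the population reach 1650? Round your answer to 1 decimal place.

A = (5940 − 309)/309 = 18.2233
1650 = 5940/(1 + 18.2233·e^(−0.0447t)) → 1 + 18.2233·e^(−0.0447t) = 3.6
e^(−0.0447t) = 0.142674 → t = ln(7.00896)/0.0447 = 1.94719/0.0447

t ≈ 43.6 years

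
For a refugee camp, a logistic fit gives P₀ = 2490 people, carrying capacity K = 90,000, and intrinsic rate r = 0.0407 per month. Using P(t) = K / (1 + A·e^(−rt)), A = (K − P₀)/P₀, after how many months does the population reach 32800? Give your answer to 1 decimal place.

t ≈ 73.8 months

A = (90000 − 2490)/2490 = 35.14458
32800 = 90000/(1 + 35.14458·e^(−0.0407t)) → 1 + 35.14458·e^(−0.0407t) = 2.7439
e^(−0.0407t) = 0.049621 → t = ln(20.15284)/0.0407 = 3.00334/0.0407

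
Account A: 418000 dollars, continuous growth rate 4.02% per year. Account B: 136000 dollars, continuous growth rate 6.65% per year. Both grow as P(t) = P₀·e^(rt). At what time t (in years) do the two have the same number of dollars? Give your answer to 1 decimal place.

418000·e^(0.0402t) = 136000·e^(0.0665t)
418000/136000 = e^((0.0665 − 0.0402)t) → ln(3.07353) = 0.0263·t
t = 1.12283 / 0.0263

t ≈ 42.7 years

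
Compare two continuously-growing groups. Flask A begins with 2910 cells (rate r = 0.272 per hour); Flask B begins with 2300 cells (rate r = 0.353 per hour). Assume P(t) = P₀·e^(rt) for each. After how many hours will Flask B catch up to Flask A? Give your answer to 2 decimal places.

2910·e^(0.272t) = 2300·e^(0.353t)
2910/2300 = e^((0.353 − 0.272)t) → ln(1.26522) = 0.081·t
t = 0.23524 / 0.081

t ≈ 2.90 hours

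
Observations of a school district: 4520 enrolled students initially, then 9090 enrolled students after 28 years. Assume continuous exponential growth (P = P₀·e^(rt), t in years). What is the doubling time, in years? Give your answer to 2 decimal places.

doubling time ≈ 27.78 years

r = ln(9090/4520) / 28 = ln(2.01106) / 28 ≈ 0.024952 per year
doubling time = ln 2 / |r| = 0.69315 / 0.024952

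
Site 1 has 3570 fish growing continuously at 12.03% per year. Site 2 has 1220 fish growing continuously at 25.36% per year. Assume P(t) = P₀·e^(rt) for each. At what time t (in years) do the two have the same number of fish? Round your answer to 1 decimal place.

3570·e^(0.1203t) = 1220·e^(0.2536t)
3570/1220 = e^((0.2536 − 0.1203)t) → ln(2.92623) = 0.1333·t
t = 1.07371 / 0.1333

t ≈ 8.1 years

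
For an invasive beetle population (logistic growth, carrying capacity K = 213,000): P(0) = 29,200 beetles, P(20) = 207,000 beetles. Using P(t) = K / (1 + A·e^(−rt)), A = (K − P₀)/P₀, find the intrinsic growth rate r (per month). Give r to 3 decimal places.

r ≈ 0.269 per month

A = (213000 − 29200)/29200 = 6.29452
207000 = 213000/(1 + 6.29452·e^(−r·20)) → e^(−20r) = (1.02899 − 1)/6.29452 = 0.004605
r = −ln(0.004605)/20 = 5.38064/20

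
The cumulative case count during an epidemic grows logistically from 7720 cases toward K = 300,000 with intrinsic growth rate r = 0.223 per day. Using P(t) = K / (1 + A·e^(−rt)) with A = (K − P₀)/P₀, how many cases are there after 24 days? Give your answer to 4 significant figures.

≈ 254,400 cases

A = (300000 − 7720)/7720 = 37.8601
P(24) = 300000 / (1 + 37.8601·e^(−0.223·24)) = 300000 / (1 + 37.8601·0.004739)
= 300000 / 1.17941 ≈ 254365.26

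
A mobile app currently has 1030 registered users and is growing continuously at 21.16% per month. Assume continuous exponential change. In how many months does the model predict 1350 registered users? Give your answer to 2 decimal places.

1350 = 1030 · e^(0.2116·t)
t = ln(1350/1030) / 0.2116 = ln(1.31068) / 0.2116 = 0.27055 / 0.2116

t ≈ 1.28 months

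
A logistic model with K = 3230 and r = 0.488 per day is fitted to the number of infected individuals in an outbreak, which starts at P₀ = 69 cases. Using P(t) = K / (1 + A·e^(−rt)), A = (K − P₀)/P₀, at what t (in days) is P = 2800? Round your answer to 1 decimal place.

t ≈ 11.7 days

A = (3230 − 69)/69 = 45.81159
2800 = 3230/(1 + 45.81159·e^(−0.488t)) → 1 + 45.81159·e^(−0.488t) = 1.15357
e^(−0.488t) = 0.003352 → t = ln(298.30806)/0.488 = 5.69813/0.488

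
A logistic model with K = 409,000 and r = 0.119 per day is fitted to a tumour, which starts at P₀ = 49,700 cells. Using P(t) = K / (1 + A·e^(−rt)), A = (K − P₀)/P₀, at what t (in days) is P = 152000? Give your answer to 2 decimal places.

A = (409000 − 49700)/49700 = 7.22938
152000 = 409000/(1 + 7.22938·e^(−0.119t)) → 1 + 7.22938·e^(−0.119t) = 2.69079
e^(−0.119t) = 0.233878 → t = ln(4.27574)/0.119 = 1.45296/0.119

t ≈ 12.21 days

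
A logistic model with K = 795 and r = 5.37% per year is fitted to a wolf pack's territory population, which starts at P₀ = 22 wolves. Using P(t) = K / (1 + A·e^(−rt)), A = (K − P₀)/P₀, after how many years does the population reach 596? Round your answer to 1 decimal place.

A = (795 − 22)/22 = 35.13636
596 = 795/(1 + 35.13636·e^(−0.0537t)) → 1 + 35.13636·e^(−0.0537t) = 1.33389
e^(−0.0537t) = 0.009503 → t = ln(105.23253)/0.0537 = 4.65617/0.0537

t ≈ 86.7 years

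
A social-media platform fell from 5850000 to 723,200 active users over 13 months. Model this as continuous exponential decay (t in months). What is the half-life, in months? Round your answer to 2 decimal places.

r = ln(723200/5850000) / 13 = ln(0.12362) / 13 ≈ -0.160809 per month
half-life = ln 2 / |r| = 0.69315 / 0.160809

half-life ≈ 4.31 months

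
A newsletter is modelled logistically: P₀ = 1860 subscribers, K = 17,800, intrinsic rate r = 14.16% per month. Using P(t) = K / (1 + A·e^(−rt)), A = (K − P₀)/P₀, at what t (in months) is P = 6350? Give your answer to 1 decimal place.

t ≈ 11.0 months

A = (17800 − 1860)/1860 = 8.56989
6350 = 17800/(1 + 8.56989·e^(−0.1416t)) → 1 + 8.56989·e^(−0.1416t) = 2.80315
e^(−0.1416t) = 0.210405 → t = ln(4.75274)/0.1416 = 1.55872/0.1416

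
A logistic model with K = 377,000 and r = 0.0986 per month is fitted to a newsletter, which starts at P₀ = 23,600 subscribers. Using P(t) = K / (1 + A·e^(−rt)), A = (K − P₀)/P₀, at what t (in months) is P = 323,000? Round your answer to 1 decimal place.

A = (377000 − 23600)/23600 = 14.97458
323000 = 377000/(1 + 14.97458·e^(−0.0986t)) → 1 + 14.97458·e^(−0.0986t) = 1.16718
e^(−0.0986t) = 0.011164 → t = ln(89.57015)/0.0986 = 4.49502/0.0986

t ≈ 45.6 months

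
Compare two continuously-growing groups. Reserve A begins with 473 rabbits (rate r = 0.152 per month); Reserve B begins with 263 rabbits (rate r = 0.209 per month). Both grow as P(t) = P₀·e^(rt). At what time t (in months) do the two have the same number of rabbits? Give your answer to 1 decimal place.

473·e^(0.152t) = 263·e^(0.209t)
473/263 = e^((0.209 − 0.152)t) → ln(1.79848) = 0.057·t
t = 0.58694 / 0.057

t ≈ 10.3 months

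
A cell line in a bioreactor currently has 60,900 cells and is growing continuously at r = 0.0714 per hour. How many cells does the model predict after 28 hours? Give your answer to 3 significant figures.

P(28) = 60900 · e^(0.0714·28) = 60900 · e^(1.9992)
= 60900 · 7.38315 ≈ 449633.67

≈ 450,000 cells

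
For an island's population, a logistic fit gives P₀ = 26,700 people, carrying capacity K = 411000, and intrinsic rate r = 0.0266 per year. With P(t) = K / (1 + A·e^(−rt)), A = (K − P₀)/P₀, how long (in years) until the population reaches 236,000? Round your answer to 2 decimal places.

A = (411000 − 26700)/26700 = 14.39326
236000 = 411000/(1 + 14.39326·e^(−0.0266t)) → 1 + 14.39326·e^(−0.0266t) = 1.74153
e^(−0.0266t) = 0.051519 → t = ln(19.41034)/0.0266 = 2.96581/0.0266

t ≈ 111.50 years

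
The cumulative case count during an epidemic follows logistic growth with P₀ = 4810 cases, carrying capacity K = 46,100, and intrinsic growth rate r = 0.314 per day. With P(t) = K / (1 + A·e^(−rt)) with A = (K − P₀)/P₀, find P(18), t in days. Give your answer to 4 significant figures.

A = (46100 − 4810)/4810 = 8.5842
P(18) = 46100 / (1 + 8.5842·e^(−0.314·18)) = 46100 / (1 + 8.5842·0.00351)
= 46100 / 1.03013 ≈ 44751.43

≈ 44,750 cases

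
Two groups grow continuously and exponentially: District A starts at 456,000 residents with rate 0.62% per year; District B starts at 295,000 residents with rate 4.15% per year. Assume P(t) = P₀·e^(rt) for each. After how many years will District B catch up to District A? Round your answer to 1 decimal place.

456000·e^(0.0062t) = 295000·e^(0.0415t)
456000/295000 = e^((0.0415 − 0.0062)t) → ln(1.54576) = 0.0353·t
t = 0.43552 / 0.0353

t ≈ 12.3 years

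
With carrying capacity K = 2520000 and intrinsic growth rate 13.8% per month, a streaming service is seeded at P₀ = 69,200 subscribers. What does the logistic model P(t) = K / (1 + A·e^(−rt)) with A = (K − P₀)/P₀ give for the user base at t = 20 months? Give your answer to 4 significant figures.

≈ 777,400 subscribers

A = (2520000 − 69200)/69200 = 35.41618
P(20) = 2520000 / (1 + 35.41618·e^(−0.138·20)) = 2520000 / (1 + 35.41618·0.063292)
= 2520000 / 3.24155 ≈ 777405.16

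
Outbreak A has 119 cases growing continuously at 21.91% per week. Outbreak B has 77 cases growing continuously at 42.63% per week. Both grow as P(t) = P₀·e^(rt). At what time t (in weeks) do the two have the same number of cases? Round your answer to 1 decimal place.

t ≈ 2.1 weeks

119·e^(0.2191t) = 77·e^(0.4263t)
119/77 = e^((0.4263 − 0.2191)t) → ln(1.54545) = 0.2072·t
t = 0.43532 / 0.2072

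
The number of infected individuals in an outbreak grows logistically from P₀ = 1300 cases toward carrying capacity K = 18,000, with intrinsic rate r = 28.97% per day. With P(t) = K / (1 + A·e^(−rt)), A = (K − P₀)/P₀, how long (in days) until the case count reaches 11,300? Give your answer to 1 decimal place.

t ≈ 10.6 days

A = (18000 − 1300)/1300 = 12.84615
11300 = 18000/(1 + 12.84615·e^(−0.2897t)) → 1 + 12.84615·e^(−0.2897t) = 1.59292
e^(−0.2897t) = 0.046155 → t = ln(21.6659)/0.2897 = 3.07574/0.2897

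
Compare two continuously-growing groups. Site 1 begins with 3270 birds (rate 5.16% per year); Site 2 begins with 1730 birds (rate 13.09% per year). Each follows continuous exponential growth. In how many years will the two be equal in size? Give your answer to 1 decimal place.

3270·e^(0.0516t) = 1730·e^(0.1309t)
3270/1730 = e^((0.1309 − 0.0516)t) → ln(1.89017) = 0.0793·t
t = 0.63667 / 0.0793

t ≈ 8.0 years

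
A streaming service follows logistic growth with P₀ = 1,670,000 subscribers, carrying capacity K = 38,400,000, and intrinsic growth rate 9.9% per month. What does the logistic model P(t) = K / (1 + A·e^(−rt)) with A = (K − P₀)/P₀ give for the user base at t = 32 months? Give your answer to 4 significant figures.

≈ 19,940,000 subscribers

A = (38400000 − 1670000)/1670000 = 21.99401
P(32) = 38400000 / (1 + 21.99401·e^(−0.099·32)) = 38400000 / (1 + 21.99401·0.042088)
= 38400000 / 1.92568 ≈ 19941037.47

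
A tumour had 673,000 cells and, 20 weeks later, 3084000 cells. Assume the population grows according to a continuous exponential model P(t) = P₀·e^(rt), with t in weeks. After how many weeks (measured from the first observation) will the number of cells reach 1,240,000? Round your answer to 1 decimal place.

t ≈ 8.0 weeks

r = ln(3084000/673000) / 20 ≈ 0.076112 per week
t = ln(1240000/673000) / r = 0.61112 / 0.076112 ≈ 8.029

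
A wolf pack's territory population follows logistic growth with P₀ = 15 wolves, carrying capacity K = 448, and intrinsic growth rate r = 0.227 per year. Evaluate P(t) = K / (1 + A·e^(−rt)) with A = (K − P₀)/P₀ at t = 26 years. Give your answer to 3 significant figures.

≈ 415 wolves

A = (448 − 15)/15 = 28.86667
P(26) = 448 / (1 + 28.86667·e^(−0.227·26)) = 448 / (1 + 28.86667·0.002734)
= 448 / 1.07892 ≈ 415.23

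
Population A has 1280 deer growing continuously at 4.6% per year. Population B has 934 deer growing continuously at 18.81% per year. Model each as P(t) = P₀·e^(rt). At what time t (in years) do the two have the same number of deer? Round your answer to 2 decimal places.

t ≈ 2.22 years

1280·e^(0.046t) = 934·e^(0.1881t)
1280/934 = e^((0.1881 − 0.046)t) → ln(1.37045) = 0.1421·t
t = 0.31514 / 0.1421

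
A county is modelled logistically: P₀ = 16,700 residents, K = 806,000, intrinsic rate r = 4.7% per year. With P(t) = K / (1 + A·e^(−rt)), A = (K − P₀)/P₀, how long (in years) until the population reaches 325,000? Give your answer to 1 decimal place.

A = (806000 − 16700)/16700 = 47.26347
325000 = 806000/(1 + 47.26347·e^(−0.047t)) → 1 + 47.26347·e^(−0.047t) = 2.48
e^(−0.047t) = 0.031314 → t = ln(31.93478)/0.047 = 3.4637/0.047

t ≈ 73.7 years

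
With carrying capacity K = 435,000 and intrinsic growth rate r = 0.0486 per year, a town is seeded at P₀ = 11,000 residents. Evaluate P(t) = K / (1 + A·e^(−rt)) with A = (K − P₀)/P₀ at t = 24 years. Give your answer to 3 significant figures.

≈ 33,400 residents

A = (435000 − 11000)/11000 = 38.54545
P(24) = 435000 / (1 + 38.54545·e^(−0.0486·24)) = 435000 / (1 + 38.54545·0.311486)
= 435000 / 13.00638 ≈ 33445.12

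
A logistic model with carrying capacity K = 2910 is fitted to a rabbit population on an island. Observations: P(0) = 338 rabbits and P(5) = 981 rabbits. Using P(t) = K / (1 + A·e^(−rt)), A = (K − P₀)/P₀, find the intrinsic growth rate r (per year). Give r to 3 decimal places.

r ≈ 0.271 per year

A = (2910 − 338)/338 = 7.60947
981 = 2910/(1 + 7.60947·e^(−r·5)) → e^(−5r) = (2.96636 − 1)/7.60947 = 0.25841
r = −ln(0.25841)/5 = 1.35321/5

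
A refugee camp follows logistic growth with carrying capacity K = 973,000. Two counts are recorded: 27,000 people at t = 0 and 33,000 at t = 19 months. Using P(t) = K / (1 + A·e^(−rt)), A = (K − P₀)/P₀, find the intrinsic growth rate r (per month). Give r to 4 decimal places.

A = (973000 − 27000)/27000 = 35.03704
33000 = 973000/(1 + 35.03704·e^(−r·19)) → e^(−19r) = (29.48485 − 1)/35.03704 = 0.812993
r = −ln(0.812993)/19 = 0.20703/19

r ≈ 0.0109 per month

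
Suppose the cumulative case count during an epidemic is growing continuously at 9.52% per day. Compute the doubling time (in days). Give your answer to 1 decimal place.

doubling time = ln(2) / |r| = 0.69315 / 0.0952

doubling time ≈ 7.3 days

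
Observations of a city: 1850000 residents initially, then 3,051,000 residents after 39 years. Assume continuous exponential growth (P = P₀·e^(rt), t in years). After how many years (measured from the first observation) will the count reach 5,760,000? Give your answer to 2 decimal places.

r = ln(3051000/1850000) / 39 ≈ 0.012828 per year
t = ln(5760000/1850000) / r = 1.13575 / 0.012828 ≈ 88.538

t ≈ 88.54 years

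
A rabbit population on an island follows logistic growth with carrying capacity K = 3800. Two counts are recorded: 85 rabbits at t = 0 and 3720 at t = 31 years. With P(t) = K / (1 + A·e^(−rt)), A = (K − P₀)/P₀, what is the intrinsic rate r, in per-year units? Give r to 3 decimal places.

A = (3800 − 85)/85 = 43.70588
3720 = 3800/(1 + 43.70588·e^(−r·31)) → e^(−31r) = (1.02151 − 1)/43.70588 = 0.000492
r = −ln(0.000492)/31 = 7.61694/31

r ≈ 0.246 per year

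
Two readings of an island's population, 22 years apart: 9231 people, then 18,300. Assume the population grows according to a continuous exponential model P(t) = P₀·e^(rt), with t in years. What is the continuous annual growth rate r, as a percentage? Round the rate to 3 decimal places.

18300 = 9231 · e^(r·22)
e^(22r) = 18300/9231 = 1.98245
r = ln(1.98245) / 22 = 0.68433 / 22

r ≈ 3.111% per year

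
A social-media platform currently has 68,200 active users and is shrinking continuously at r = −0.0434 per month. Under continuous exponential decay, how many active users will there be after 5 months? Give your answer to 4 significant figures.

P(5) = 68200 · e^(-0.0434·5) = 68200 · e^(-0.217)
= 68200 · 0.80493 ≈ 54896.22

≈ 54,900 active users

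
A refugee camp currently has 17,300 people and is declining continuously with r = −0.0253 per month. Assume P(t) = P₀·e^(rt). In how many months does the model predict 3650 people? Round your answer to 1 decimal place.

t ≈ 61.5 months

3650 = 17300 · e^(-0.0253·t)
t = ln(3650/17300) / -0.0253 = ln(0.21098) / -0.0253 = -1.55598 / -0.0253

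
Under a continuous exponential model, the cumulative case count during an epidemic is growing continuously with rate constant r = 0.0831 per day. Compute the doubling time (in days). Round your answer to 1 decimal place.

doubling time ≈ 8.3 days

doubling time = ln(2) / |r| = 0.69315 / 0.0831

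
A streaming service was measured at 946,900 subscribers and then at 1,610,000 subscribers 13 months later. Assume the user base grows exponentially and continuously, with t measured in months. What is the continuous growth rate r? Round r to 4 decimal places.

r ≈ 0.0408 per month

1610000 = 946900 · e^(r·13)
e^(13r) = 1610000/946900 = 1.70029
r = ln(1.70029) / 13 = 0.5308 / 13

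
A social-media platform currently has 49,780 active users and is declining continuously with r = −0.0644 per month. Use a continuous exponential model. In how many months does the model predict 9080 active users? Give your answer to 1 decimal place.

9080 = 49780 · e^(-0.0644·t)
t = ln(9080/49780) / -0.0644 = ln(0.1824) / -0.0644 = -1.70154 / -0.0644

t ≈ 26.4 months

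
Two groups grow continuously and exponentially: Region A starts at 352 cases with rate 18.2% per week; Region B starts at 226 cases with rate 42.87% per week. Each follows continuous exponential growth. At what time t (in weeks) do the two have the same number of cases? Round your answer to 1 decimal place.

352·e^(0.182t) = 226·e^(0.4287t)
352/226 = e^((0.4287 − 0.182)t) → ln(1.55752) = 0.2467·t
t = 0.4431 / 0.2467

t ≈ 1.8 weeks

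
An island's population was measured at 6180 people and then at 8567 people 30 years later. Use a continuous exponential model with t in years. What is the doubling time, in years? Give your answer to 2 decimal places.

doubling time ≈ 63.67 years

r = ln(8567/6180) / 30 = ln(1.38625) / 30 ≈ 0.010887 per year
doubling time = ln 2 / |r| = 0.69315 / 0.010887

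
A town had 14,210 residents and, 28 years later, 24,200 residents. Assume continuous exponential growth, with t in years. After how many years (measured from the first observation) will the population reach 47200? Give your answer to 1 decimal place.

t ≈ 63.1 years

r = ln(24200/14210) / 28 ≈ 0.019015 per year
t = ln(47200/14210) / r = 1.20045 / 0.019015 ≈ 63.133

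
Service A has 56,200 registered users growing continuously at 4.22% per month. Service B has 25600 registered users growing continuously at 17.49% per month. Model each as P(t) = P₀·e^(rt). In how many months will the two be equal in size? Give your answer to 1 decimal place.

t ≈ 5.9 months

56200·e^(0.0422t) = 25600·e^(0.1749t)
56200/25600 = e^((0.1749 − 0.0422)t) → ln(2.19531) = 0.1327·t
t = 0.78632 / 0.1327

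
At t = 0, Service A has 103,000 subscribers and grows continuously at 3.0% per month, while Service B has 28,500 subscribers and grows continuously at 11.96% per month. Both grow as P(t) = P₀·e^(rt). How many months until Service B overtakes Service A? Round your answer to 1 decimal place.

103000·e^(0.03t) = 28500·e^(0.1196t)
103000/28500 = e^((0.1196 − 0.03)t) → ln(3.61404) = 0.0896·t
t = 1.28482 / 0.0896

t ≈ 14.3 months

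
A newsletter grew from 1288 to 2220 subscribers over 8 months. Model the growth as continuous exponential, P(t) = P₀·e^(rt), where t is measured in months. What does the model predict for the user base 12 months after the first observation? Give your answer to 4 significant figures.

≈ 2,915 subscribers

r = ln(2220/1288) / 8 ≈ 0.068052 per month
P(12) = 1288 · e^(0.068052·12) = 1288 · 2.26285 ≈ 2914.55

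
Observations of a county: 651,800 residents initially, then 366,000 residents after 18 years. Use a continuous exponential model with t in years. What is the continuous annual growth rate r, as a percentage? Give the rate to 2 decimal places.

r ≈ -3.21% per year

366000 = 651800 · e^(r·18)
e^(18r) = 366000/651800 = 0.56152
r = ln(0.56152) / 18 = -0.5771 / 18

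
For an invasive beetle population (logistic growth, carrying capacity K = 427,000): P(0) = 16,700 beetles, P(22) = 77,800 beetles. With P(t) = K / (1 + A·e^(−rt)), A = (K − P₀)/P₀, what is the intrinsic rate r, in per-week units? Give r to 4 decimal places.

r ≈ 0.0773 per week

A = (427000 − 16700)/16700 = 24.56886
77800 = 427000/(1 + 24.56886·e^(−r·22)) → e^(−22r) = (5.48843 − 1)/24.56886 = 0.182688
r = −ln(0.182688)/22 = 1.69998/22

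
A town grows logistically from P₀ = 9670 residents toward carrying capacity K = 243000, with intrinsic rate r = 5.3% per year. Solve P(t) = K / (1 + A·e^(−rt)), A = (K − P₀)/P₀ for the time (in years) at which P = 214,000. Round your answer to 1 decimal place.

A = (243000 − 9670)/9670 = 24.12927
214000 = 243000/(1 + 24.12927·e^(−0.053t)) → 1 + 24.12927·e^(−0.053t) = 1.13551
e^(−0.053t) = 0.005616 → t = ln(178.05734)/0.053 = 5.18211/0.053

t ≈ 97.8 years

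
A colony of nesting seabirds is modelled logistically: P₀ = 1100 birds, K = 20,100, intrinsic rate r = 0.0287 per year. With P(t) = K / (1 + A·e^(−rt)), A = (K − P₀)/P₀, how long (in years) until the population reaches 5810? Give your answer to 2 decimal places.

t ≈ 67.91 years

A = (20100 − 1100)/1100 = 17.27273
5810 = 20100/(1 + 17.27273·e^(−0.0287t)) → 1 + 17.27273·e^(−0.0287t) = 3.45955
e^(−0.0287t) = 0.142395 → t = ln(7.02271)/0.0287 = 1.94915/0.0287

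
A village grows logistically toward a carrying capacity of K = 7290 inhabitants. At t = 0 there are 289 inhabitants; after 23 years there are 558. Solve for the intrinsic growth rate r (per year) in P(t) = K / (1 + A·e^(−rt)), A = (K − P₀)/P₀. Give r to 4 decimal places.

r ≈ 0.0303 per year

A = (7290 − 289)/289 = 24.22491
558 = 7290/(1 + 24.22491·e^(−r·23)) → e^(−23r) = (13.06452 − 1)/24.22491 = 0.498021
r = −ln(0.498021)/23 = 0.69711/23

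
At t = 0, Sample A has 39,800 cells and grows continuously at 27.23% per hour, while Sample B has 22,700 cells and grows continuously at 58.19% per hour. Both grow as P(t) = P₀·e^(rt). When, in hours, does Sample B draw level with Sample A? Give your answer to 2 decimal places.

t ≈ 1.81 hours

39800·e^(0.2723t) = 22700·e^(0.5819t)
39800/22700 = e^((0.5819 − 0.2723)t) → ln(1.7533) = 0.3096·t
t = 0.5615 / 0.3096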